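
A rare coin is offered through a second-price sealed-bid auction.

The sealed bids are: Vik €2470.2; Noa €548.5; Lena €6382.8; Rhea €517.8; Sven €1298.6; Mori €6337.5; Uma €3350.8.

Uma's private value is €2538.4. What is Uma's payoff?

€0

Highest bid: Lena at €6382.8, so Lena wins.
Second-highest bid: Mori at €6337.5 — that is the price the winner pays.
Uma did not win, so Uma pays nothing and receives nothing: payoff €0.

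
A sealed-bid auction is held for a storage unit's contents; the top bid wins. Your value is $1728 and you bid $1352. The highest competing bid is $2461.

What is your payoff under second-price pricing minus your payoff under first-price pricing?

Your bid $1352 is below $2461, so you lose under either rule.
Payoff is $0 in both cases; difference = $0.

$0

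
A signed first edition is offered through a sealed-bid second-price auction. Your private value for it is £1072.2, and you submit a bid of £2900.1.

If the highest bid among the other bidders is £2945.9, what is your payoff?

Your bid £2900.1 is below the highest competing bid £2945.9, so you lose.
A losing bidder pays nothing and receives nothing: payoff = £0.

£0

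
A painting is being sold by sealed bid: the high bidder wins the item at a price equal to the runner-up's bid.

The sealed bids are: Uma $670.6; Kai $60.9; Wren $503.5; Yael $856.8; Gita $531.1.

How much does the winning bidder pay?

$670.6

Highest bid: Yael at $856.8, so Yael wins.
Second-highest bid: Uma at $670.6 — that is the price the winner pays.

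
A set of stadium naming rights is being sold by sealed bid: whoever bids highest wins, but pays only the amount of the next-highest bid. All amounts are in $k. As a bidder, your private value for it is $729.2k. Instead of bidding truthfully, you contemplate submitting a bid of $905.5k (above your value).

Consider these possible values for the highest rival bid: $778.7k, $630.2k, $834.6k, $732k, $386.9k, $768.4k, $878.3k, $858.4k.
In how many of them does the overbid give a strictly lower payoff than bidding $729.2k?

The deviation hurts exactly when the highest competing bid lies strictly between $729.2k and $905.5k — overbidding then wins at a price above your value.
$778.7k: inside the interval → strictly worse (loss $49.5k).
$630.2k: below both → same outcome either way.
$834.6k: inside the interval → strictly worse (loss $105.4k).
$732k: inside the interval → strictly worse (loss $2.8k).
$386.9k: below both → same outcome either way.
$768.4k: inside the interval → strictly worse (loss $39.2k).
$878.3k: inside the interval → strictly worse (loss $149.1k).
$858.4k: inside the interval → strictly worse (loss $129.2k).
Count: 6.

6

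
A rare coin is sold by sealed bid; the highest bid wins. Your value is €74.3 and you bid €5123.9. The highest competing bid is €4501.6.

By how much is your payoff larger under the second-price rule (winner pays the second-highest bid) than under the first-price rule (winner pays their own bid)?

€622.3

You have the highest bid, so you win under either rule.
Second-price: pay €4501.6 → payoff −€4427.3.
First-price: pay your own bid €5123.9 → payoff −€5049.6.
Difference = −€4427.3 − (−€5049.6) = €622.3.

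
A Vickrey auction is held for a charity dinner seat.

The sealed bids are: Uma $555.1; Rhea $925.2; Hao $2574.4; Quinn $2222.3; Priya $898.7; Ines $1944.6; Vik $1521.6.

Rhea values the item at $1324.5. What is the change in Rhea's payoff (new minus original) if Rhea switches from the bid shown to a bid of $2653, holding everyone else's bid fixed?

−$1249.9

The highest bid among the other bidders is $2574.4; Rhea's bid doesn't change that.
Original bid $925.2: Rhea is not highest (top rival bid is $2574.4); payoff $0.
Alternative bid $2653: Rhea is highest, pays the top rival bid $2574.4; payoff $1324.5 − $2574.4 = −$1249.9.
Change in payoff = −$1249.9 − ($0) = −$1249.9.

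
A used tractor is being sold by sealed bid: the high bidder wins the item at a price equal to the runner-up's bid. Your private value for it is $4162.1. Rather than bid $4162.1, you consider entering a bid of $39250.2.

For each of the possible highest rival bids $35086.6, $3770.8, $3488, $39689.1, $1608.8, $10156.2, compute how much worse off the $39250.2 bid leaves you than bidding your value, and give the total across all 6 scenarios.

The deviation costs you only when the competing bid falls strictly between $4162.1 and $39250.2; elsewhere both bids give the same outcome.
$35086.6: truthful payoff $0, deviation payoff −$30924.5 → loss $30924.5.
$3770.8: outcomes coincide → loss $0.
$3488: outcomes coincide → loss $0.
$39689.1: outcomes coincide → loss $0.
$1608.8: outcomes coincide → loss $0.
$10156.2: truthful payoff $0, deviation payoff −$5994.1 → loss $5994.1.
Total loss = $30924.5 + $5994.1 = $36918.6.
Because the price is fixed by the runner-up's bid, deviating from your value can only change a good outcome into a bad one — never the reverse.

$36918.6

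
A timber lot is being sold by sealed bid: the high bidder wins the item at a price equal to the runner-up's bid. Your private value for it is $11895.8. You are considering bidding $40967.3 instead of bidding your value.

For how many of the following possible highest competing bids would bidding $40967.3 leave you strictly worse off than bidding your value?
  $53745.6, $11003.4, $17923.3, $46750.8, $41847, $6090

The deviation hurts exactly when the highest competing bid lies strictly between $11895.8 and $40967.3 — overbidding then wins at a price above your value.
$53745.6: above both → same outcome either way.
$11003.4: below both → same outcome either way.
$17923.3: inside the interval → strictly worse (loss $6027.5).
$46750.8: above both → same outcome either way.
$41847: above both → same outcome either way.
$6090: below both → same outcome either way.
Count: 1.

1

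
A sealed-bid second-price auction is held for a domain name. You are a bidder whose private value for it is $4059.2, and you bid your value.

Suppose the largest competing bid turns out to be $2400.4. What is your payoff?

Your bid $4059.2 exceeds the highest competing bid $2400.4, so you win.
In a second-price auction the winner pays the second-highest bid, $2400.4.
Payoff = value − price = $4059.2 − $2400.4 = $1658.8.

$1658.8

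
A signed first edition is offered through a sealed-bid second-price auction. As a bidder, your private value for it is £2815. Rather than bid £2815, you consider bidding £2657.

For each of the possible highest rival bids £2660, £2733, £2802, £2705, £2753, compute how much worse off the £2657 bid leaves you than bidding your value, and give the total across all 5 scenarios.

The deviation costs you only when the competing bid falls strictly between £2657 and £2815; elsewhere both bids give the same outcome.
£2660: truthful payoff £155, deviation payoff £0 → loss £155.
£2733: truthful payoff £82, deviation payoff £0 → loss £82.
£2802: truthful payoff £13, deviation payoff £0 → loss £13.
£2705: truthful payoff £110, deviation payoff £0 → loss £110.
£2753: truthful payoff £62, deviation payoff £0 → loss £62.
Total loss = £155 + £82 + £13 + £110 + £62 = £422.

£422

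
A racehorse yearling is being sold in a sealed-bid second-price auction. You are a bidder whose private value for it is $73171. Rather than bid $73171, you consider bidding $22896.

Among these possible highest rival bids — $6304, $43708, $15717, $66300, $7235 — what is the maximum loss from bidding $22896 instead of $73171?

$6304: same outcome either way → loss $0.
$43708: truthful gives $29463, deviation gives $0 → loss $29463.
$15717: same outcome either way → loss $0.
$66300: truthful gives $6871, deviation gives $0 → loss $6871.
$7235: same outcome either way → loss $0.
Maximum loss: $29463.

$29463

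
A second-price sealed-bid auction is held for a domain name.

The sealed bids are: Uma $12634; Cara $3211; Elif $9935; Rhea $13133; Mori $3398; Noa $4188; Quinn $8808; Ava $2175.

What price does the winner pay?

Highest bid: Rhea at $13133, so Rhea wins.
Second-highest bid: Uma at $12634 — that is the price the winner pays.

$12634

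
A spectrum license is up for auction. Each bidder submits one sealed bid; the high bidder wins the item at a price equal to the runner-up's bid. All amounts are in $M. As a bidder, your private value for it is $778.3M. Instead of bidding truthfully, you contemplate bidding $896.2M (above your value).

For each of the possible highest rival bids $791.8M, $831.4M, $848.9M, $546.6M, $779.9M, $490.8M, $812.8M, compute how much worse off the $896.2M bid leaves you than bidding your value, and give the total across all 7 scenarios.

The deviation costs you only when the competing bid falls strictly between $778.3M and $896.2M; elsewhere both bids give the same outcome.
$791.8M: truthful payoff $0M, deviation payoff −$13.5M → loss $13.5M.
$831.4M: truthful payoff $0M, deviation payoff −$53.1M → loss $53.1M.
$848.9M: truthful payoff $0M, deviation payoff −$70.6M → loss $70.6M.
$546.6M: outcomes coincide → loss $0M.
$779.9M: truthful payoff $0M, deviation payoff −$1.6M → loss $1.6M.
$490.8M: outcomes coincide → loss $0M.
$812.8M: truthful payoff $0M, deviation payoff −$34.5M → loss $34.5M.
Total loss = $13.5M + $53.1M + $70.6M + $1.6M + $34.5M = $173.3M.

$173.3M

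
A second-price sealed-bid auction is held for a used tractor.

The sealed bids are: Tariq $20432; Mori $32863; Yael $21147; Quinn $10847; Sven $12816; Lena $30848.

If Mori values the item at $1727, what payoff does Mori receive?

Highest bid: Mori at $32863, so Mori wins.
Second-highest bid: Lena at $30848 — that is the price the winner pays.
Mori's payoff = value − price = $1727 − $30848 = −$29121.

−$29121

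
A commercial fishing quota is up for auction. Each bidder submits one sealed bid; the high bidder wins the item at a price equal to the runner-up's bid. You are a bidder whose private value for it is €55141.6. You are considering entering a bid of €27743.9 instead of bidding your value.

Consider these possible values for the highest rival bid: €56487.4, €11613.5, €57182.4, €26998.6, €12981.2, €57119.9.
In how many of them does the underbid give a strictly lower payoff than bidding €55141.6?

0

The deviation hurts exactly when the highest competing bid lies strictly between €27743.9 and €55141.6 — underbidding then forfeits a profitable win.
€56487.4: above both → same outcome either way.
€11613.5: below both → same outcome either way.
€57182.4: above both → same outcome either way.
€26998.6: below both → same outcome either way.
€12981.2: below both → same outcome either way.
€57119.9: above both → same outcome either way.
Count: 0.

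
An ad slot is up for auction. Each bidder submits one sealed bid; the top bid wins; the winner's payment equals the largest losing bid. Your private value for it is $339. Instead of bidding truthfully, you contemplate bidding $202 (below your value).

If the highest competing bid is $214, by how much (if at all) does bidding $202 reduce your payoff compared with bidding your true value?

$125

Bidding your value $339: you win (since $339 > $214) and pay $214. Payoff $125.
Bidding $202: you lose. Payoff $0.
The competing bid $214 lies between your shaded bid and your value, so underbidding forfeits an item you could have won at a profitable price.
Loss from deviating = $125 − ($0) = $125.
In a second-price auction your bid sets only whether you win, not what you pay, so bidding your true value is weakly dominant.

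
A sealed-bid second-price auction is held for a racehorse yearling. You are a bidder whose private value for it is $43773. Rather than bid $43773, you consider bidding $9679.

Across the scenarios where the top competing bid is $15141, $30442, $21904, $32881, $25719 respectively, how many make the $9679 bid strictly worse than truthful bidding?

5

The deviation hurts exactly when the highest competing bid lies strictly between $9679 and $43773 — underbidding then forfeits a profitable win.
$15141: inside the interval → strictly worse (loss $28632).
$30442: inside the interval → strictly worse (loss $13331).
$21904: inside the interval → strictly worse (loss $21869).
$32881: inside the interval → strictly worse (loss $10892).
$25719: inside the interval → strictly worse (loss $18054).
Count: 5.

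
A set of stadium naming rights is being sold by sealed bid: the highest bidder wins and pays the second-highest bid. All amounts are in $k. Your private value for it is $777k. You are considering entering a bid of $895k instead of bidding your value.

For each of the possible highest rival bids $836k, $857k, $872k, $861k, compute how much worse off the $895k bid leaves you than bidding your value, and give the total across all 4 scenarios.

The deviation costs you only when the competing bid falls strictly between $777k and $895k; elsewhere both bids give the same outcome.
$836k: truthful payoff $0k, deviation payoff −$59k → loss $59k.
$857k: truthful payoff $0k, deviation payoff −$80k → loss $80k.
$872k: truthful payoff $0k, deviation payoff −$95k → loss $95k.
$861k: truthful payoff $0k, deviation payoff −$84k → loss $84k.
Total loss = $59k + $80k + $95k + $84k = $318k.

$318k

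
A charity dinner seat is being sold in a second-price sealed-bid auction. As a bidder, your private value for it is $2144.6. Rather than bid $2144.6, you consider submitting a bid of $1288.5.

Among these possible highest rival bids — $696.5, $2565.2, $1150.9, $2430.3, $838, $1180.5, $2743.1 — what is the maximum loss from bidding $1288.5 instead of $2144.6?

$696.5: same outcome either way → loss $0.
$2565.2: same outcome either way → loss $0.
$1150.9: same outcome either way → loss $0.
$2430.3: same outcome either way → loss $0.
$838: same outcome either way → loss $0.
$1180.5: same outcome either way → loss $0.
$2743.1: same outcome either way → loss $0.
Maximum loss: $0.

$0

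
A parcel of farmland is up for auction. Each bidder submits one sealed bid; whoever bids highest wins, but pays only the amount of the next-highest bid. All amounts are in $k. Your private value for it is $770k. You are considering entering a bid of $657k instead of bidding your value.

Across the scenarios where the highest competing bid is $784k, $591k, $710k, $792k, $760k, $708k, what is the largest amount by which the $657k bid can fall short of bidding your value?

$784k: same outcome either way → loss $0k.
$591k: same outcome either way → loss $0k.
$710k: truthful gives $60k, deviation gives $0k → loss $60k.
$792k: same outcome either way → loss $0k.
$760k: truthful gives $10k, deviation gives $0k → loss $10k.
$708k: truthful gives $62k, deviation gives $0k → loss $62k.
Maximum loss: $62k.

$62k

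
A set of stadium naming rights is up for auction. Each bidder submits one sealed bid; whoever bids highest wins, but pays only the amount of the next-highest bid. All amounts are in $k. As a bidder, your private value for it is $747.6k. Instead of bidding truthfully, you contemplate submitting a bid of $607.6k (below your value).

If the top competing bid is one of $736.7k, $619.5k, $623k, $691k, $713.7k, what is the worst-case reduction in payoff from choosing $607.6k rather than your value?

$128.1k

$736.7k: truthful gives $10.9k, deviation gives $0k → loss $10.9k.
$619.5k: truthful gives $128.1k, deviation gives $0k → loss $128.1k.
$623k: truthful gives $124.6k, deviation gives $0k → loss $124.6k.
$691k: truthful gives $56.6k, deviation gives $0k → loss $56.6k.
$713.7k: truthful gives $33.9k, deviation gives $0k → loss $33.9k.
Maximum loss: $128.1k.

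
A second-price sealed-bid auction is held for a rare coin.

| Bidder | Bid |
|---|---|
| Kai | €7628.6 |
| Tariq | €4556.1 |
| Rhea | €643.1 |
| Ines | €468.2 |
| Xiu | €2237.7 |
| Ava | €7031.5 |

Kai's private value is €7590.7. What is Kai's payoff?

€559.2

Highest bid: Kai at €7628.6, so Kai wins.
Second-highest bid: Ava at €7031.5 — that is the price the winner pays.
Kai's payoff = value − price = €7590.7 − €7031.5 = €559.2.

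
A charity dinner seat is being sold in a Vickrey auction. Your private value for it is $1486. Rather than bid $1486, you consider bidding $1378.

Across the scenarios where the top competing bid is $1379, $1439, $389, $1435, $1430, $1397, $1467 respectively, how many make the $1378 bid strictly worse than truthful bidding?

The deviation hurts exactly when the highest competing bid lies strictly between $1378 and $1486 — underbidding then forfeits a profitable win.
$1379: inside the interval → strictly worse (loss $107).
$1439: inside the interval → strictly worse (loss $47).
$389: below both → same outcome either way.
$1435: inside the interval → strictly worse (loss $51).
$1430: inside the interval → strictly worse (loss $56).
$1397: inside the interval → strictly worse (loss $89).
$1467: inside the interval → strictly worse (loss $19).
Count: 6.

6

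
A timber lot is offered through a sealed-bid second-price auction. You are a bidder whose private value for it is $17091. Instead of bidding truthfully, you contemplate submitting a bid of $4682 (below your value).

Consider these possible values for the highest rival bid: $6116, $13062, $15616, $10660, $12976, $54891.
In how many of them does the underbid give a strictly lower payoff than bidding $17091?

The deviation hurts exactly when the highest competing bid lies strictly between $4682 and $17091 — underbidding then forfeits a profitable win.
$6116: inside the interval → strictly worse (loss $10975).
$13062: inside the interval → strictly worse (loss $4029).
$15616: inside the interval → strictly worse (loss $1475).
$10660: inside the interval → strictly worse (loss $6431).
$12976: inside the interval → strictly worse (loss $4115).
$54891: above both → same outcome either way.
Count: 5.

5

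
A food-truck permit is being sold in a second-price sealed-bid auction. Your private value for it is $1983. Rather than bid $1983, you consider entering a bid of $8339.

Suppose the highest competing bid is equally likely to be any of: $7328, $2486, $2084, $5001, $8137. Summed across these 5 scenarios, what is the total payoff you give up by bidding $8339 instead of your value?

The deviation costs you only when the competing bid falls strictly between $1983 and $8339; elsewhere both bids give the same outcome.
$7328: truthful payoff $0, deviation payoff −$5345 → loss $5345.
$2486: truthful payoff $0, deviation payoff −$503 → loss $503.
$2084: truthful payoff $0, deviation payoff −$101 → loss $101.
$5001: truthful payoff $0, deviation payoff −$3018 → loss $3018.
$8137: truthful payoff $0, deviation payoff −$6154 → loss $6154.
Total loss = $5345 + $503 + $101 + $3018 + $6154 = $15121.

$15121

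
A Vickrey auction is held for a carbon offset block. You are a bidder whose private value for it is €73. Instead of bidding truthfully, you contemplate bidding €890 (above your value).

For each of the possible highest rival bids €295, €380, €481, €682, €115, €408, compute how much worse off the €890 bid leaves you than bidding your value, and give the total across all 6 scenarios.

€1923

The deviation costs you only when the competing bid falls strictly between €73 and €890; elsewhere both bids give the same outcome.
€295: truthful payoff €0, deviation payoff −€222 → loss €222.
€380: truthful payoff €0, deviation payoff −€307 → loss €307.
€481: truthful payoff €0, deviation payoff −€408 → loss €408.
€682: truthful payoff €0, deviation payoff −€609 → loss €609.
€115: truthful payoff €0, deviation payoff −€42 → loss €42.
€408: truthful payoff €0, deviation payoff −€335 → loss €335.
Total loss = €222 + €307 + €408 + €609 + €42 + €335 = €1923.
In a second-price auction your bid sets only whether you win, not what you pay, so bidding your true value is weakly dominant.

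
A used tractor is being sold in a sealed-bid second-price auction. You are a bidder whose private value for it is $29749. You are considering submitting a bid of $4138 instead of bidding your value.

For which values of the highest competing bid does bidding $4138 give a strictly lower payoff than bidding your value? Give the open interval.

($4138, $29749)

If the competing bid is below $4138, both bids win at the same price — no difference.
If it is above $29749, both bids lose — no difference.
If it lies strictly between $4138 and $29749, bidding your value wins at a price below your value (positive payoff) while bidding $4138 loses (payoff 0).
So the deviation strictly hurts on the open interval ($4138, $29749).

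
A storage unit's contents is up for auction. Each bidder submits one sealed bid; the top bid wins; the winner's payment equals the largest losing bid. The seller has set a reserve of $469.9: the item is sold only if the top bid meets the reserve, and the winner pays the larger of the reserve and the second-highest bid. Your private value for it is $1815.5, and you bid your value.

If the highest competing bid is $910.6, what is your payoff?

$904.9

Your bid $1815.5 is the highest and exceeds the reserve.
Price = max(second-highest bid, reserve) = max($910.6, $469.9) = $910.6.
Payoff = $1815.5 − $910.6 = $904.9.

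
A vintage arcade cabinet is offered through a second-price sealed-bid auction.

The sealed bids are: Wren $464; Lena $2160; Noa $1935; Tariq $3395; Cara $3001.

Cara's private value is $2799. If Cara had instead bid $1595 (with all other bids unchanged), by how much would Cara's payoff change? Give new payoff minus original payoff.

The highest bid among the other bidders is $3395; Cara's bid doesn't change that.
Original bid $3001: Cara is not highest (top rival bid is $3395); payoff $0.
Alternative bid $1595: Cara is not highest (top rival bid is $3395); payoff $0.
Change in payoff = $0 − ($0) = $0.

$0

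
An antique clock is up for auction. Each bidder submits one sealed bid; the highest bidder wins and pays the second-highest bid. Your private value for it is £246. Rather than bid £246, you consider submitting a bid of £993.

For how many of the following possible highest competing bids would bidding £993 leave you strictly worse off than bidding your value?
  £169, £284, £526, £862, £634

4

The deviation hurts exactly when the highest competing bid lies strictly between £246 and £993 — overbidding then wins at a price above your value.
£169: below both → same outcome either way.
£284: inside the interval → strictly worse (loss £38).
£526: inside the interval → strictly worse (loss £280).
£862: inside the interval → strictly worse (loss £616).
£634: inside the interval → strictly worse (loss £388).
Count: 4.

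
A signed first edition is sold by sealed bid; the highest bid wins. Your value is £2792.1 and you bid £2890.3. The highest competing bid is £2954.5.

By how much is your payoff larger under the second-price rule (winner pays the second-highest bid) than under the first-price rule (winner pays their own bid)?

£0

Your bid £2890.3 is below £2954.5, so you lose under either rule.
Payoff is £0 in both cases; difference = £0.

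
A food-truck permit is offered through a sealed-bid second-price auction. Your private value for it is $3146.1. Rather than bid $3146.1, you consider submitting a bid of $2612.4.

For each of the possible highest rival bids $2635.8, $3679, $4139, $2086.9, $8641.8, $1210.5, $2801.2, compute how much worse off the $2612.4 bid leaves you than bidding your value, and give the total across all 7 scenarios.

$855.2

The deviation costs you only when the competing bid falls strictly between $2612.4 and $3146.1; elsewhere both bids give the same outcome.
$2635.8: truthful payoff $510.3, deviation payoff $0 → loss $510.3.
$3679: outcomes coincide → loss $0.
$4139: outcomes coincide → loss $0.
$2086.9: outcomes coincide → loss $0.
$8641.8: outcomes coincide → loss $0.
$1210.5: outcomes coincide → loss $0.
$2801.2: truthful payoff $344.9, deviation payoff $0 → loss $344.9.
Total loss = $510.3 + $344.9 = $855.2.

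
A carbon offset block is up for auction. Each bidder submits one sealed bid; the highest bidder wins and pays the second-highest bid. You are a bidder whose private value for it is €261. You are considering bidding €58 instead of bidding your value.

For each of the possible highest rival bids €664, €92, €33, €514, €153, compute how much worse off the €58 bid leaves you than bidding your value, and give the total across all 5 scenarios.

The deviation costs you only when the competing bid falls strictly between €58 and €261; elsewhere both bids give the same outcome.
€664: outcomes coincide → loss €0.
€92: truthful payoff €169, deviation payoff €0 → loss €169.
€33: outcomes coincide → loss €0.
€514: outcomes coincide → loss €0.
€153: truthful payoff €108, deviation payoff €0 → loss €108.
Total loss = €169 + €108 = €277.

€277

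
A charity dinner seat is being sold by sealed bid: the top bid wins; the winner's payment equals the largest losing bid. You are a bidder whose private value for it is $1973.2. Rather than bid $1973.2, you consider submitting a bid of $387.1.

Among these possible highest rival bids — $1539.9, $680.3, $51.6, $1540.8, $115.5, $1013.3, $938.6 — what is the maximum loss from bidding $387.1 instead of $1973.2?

$1292.9

$1539.9: truthful gives $433.3, deviation gives $0 → loss $433.3.
$680.3: truthful gives $1292.9, deviation gives $0 → loss $1292.9.
$51.6: same outcome either way → loss $0.
$1540.8: truthful gives $432.4, deviation gives $0 → loss $432.4.
$115.5: same outcome either way → loss $0.
$1013.3: truthful gives $959.9, deviation gives $0 → loss $959.9.
$938.6: truthful gives $1034.6, deviation gives $0 → loss $1034.6.
Maximum loss: $1292.9.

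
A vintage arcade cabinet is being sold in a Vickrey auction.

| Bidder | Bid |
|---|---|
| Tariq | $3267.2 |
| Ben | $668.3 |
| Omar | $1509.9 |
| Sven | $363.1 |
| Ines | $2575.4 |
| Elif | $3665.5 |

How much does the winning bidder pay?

Highest bid: Elif at $3665.5, so Elif wins.
Second-highest bid: Tariq at $3267.2 — that is the price the winner pays.

$3267.2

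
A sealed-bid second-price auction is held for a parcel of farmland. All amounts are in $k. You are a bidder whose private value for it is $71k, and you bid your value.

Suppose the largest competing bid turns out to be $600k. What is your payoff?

$0k

Your bid $71k is below the highest competing bid $600k, so you lose.
A losing bidder pays nothing and receives nothing: payoff = $0k.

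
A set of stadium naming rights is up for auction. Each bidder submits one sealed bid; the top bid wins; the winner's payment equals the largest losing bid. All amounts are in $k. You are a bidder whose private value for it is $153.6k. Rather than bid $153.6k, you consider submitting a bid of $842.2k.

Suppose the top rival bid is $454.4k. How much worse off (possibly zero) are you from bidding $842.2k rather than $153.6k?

Bidding your value $153.6k: you lose (since $153.6k < $454.4k). Payoff $0k.
Bidding $842.2k: you win and pay $454.4k. Payoff $153.6k − $454.4k = −$300.8k.
The competing bid $454.4k lies between your value and your inflated bid, so overbidding wins an item priced above your value.
Loss from deviating = $0k − (−$300.8k) = $300.8k.

$300.8k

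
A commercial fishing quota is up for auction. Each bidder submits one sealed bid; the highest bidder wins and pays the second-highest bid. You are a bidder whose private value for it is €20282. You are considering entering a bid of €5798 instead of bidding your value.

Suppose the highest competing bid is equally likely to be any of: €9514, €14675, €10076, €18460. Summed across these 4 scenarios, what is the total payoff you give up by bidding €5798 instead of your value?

€28403

The deviation costs you only when the competing bid falls strictly between €5798 and €20282; elsewhere both bids give the same outcome.
€9514: truthful payoff €10768, deviation payoff €0 → loss €10768.
€14675: truthful payoff €5607, deviation payoff €0 → loss €5607.
€10076: truthful payoff €10206, deviation payoff €0 → loss €10206.
€18460: truthful payoff €1822, deviation payoff €0 → loss €1822.
Total loss = €10768 + €5607 + €10206 + €1822 = €28403.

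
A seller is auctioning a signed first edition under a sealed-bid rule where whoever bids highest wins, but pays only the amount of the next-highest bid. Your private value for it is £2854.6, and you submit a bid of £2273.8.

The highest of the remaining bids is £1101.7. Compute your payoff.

Your bid £2273.8 exceeds the highest competing bid £1101.7, so you win.
In a second-price auction the winner pays the second-highest bid, £1101.7.
Payoff = value − price = £2854.6 − £1101.7 = £1752.9.

£1752.9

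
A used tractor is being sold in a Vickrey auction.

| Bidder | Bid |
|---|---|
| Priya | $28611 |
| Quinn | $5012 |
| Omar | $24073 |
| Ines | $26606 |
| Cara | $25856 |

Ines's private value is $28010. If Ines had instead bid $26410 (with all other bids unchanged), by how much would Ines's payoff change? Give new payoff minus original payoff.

$0

The highest bid among the other bidders is $28611; Ines's bid doesn't change that.
Original bid $26606: Ines is not highest (top rival bid is $28611); payoff $0.
Alternative bid $26410: Ines is not highest (top rival bid is $28611); payoff $0.
Change in payoff = $0 − ($0) = $0.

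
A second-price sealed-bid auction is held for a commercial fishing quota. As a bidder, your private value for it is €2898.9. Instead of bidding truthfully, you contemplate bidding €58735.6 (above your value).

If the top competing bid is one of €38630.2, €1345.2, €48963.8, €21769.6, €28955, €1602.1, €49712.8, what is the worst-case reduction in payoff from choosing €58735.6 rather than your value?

€46813.9

€38630.2: truthful gives €0, deviation gives −€35731.3 → loss €35731.3.
€1345.2: same outcome either way → loss €0.
€48963.8: truthful gives €0, deviation gives −€46064.9 → loss €46064.9.
€21769.6: truthful gives €0, deviation gives −€18870.7 → loss €18870.7.
€28955: truthful gives €0, deviation gives −€26056.1 → loss €26056.1.
€1602.1: same outcome either way → loss €0.
€49712.8: truthful gives €0, deviation gives −€46813.9 → loss €46813.9.
Maximum loss: €46813.9.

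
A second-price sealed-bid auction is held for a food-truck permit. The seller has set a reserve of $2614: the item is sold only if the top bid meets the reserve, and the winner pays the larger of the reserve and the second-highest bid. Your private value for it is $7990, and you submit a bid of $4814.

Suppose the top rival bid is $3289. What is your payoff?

$4701

Your bid $4814 is the highest and exceeds the reserve.
Price = max(second-highest bid, reserve) = max($3289, $2614) = $3289.
Payoff = $7990 − $3289 = $4701.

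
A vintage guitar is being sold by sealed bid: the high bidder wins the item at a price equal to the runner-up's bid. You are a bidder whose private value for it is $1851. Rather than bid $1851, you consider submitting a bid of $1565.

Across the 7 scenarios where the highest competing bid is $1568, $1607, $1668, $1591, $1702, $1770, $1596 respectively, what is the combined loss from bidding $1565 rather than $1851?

The deviation costs you only when the competing bid falls strictly between $1565 and $1851; elsewhere both bids give the same outcome.
$1568: truthful payoff $283, deviation payoff $0 → loss $283.
$1607: truthful payoff $244, deviation payoff $0 → loss $244.
$1668: truthful payoff $183, deviation payoff $0 → loss $183.
$1591: truthful payoff $260, deviation payoff $0 → loss $260.
$1702: truthful payoff $149, deviation payoff $0 → loss $149.
$1770: truthful payoff $81, deviation payoff $0 → loss $81.
$1596: truthful payoff $255, deviation payoff $0 → loss $255.
Total loss = $283 + $244 + $183 + $260 + $149 + $81 + $255 = $1455.

$1455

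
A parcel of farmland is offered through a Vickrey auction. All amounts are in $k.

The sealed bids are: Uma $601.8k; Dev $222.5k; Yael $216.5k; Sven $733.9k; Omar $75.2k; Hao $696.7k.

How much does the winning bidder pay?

$696.7k

Highest bid: Sven at $733.9k, so Sven wins.
Second-highest bid: Hao at $696.7k — that is the price the winner pays.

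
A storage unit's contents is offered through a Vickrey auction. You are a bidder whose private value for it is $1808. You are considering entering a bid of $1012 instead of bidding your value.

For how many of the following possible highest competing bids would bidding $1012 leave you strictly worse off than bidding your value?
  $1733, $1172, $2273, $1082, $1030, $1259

5

The deviation hurts exactly when the highest competing bid lies strictly between $1012 and $1808 — underbidding then forfeits a profitable win.
$1733: inside the interval → strictly worse (loss $75).
$1172: inside the interval → strictly worse (loss $636).
$2273: above both → same outcome either way.
$1082: inside the interval → strictly worse (loss $726).
$1030: inside the interval → strictly worse (loss $778).
$1259: inside the interval → strictly worse (loss $549).
Count: 5.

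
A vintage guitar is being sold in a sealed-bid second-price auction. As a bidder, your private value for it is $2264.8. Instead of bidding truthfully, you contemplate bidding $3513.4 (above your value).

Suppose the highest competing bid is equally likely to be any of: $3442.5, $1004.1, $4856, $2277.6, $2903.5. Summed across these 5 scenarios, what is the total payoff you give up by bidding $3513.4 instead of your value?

$1829.2

The deviation costs you only when the competing bid falls strictly between $2264.8 and $3513.4; elsewhere both bids give the same outcome.
$3442.5: truthful payoff $0, deviation payoff −$1177.7 → loss $1177.7.
$1004.1: outcomes coincide → loss $0.
$4856: outcomes coincide → loss $0.
$2277.6: truthful payoff $0, deviation payoff −$12.8 → loss $12.8.
$2903.5: truthful payoff $0, deviation payoff −$638.7 → loss $638.7.
Total loss = $1177.7 + $12.8 + $638.7 = $1829.2.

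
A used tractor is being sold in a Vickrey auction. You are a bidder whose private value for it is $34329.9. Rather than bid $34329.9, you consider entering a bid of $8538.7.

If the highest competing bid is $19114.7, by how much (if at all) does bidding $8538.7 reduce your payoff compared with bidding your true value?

$15215.2

Bidding your value $34329.9: you win (since $34329.9 > $19114.7) and pay $19114.7. Payoff $15215.2.
Bidding $8538.7: you lose. Payoff $0.
The competing bid $19114.7 lies between your shaded bid and your value, so underbidding forfeits an item you could have won at a profitable price.
Loss from deviating = $15215.2 − ($0) = $15215.2.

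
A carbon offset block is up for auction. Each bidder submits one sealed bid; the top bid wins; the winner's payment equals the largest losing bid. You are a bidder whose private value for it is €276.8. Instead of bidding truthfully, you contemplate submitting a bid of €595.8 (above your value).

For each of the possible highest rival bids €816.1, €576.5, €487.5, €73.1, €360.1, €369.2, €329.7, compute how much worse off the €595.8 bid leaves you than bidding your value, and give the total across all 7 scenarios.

The deviation costs you only when the competing bid falls strictly between €276.8 and €595.8; elsewhere both bids give the same outcome.
€816.1: outcomes coincide → loss €0.
€576.5: truthful payoff €0, deviation payoff −€299.7 → loss €299.7.
€487.5: truthful payoff €0, deviation payoff −€210.7 → loss €210.7.
€73.1: outcomes coincide → loss €0.
€360.1: truthful payoff €0, deviation payoff −€83.3 → loss €83.3.
€369.2: truthful payoff €0, deviation payoff −€92.4 → loss €92.4.
€329.7: truthful payoff €0, deviation payoff −€52.9 → loss €52.9.
Total loss = €299.7 + €210.7 + €83.3 + €92.4 + €52.9 = €739.

€739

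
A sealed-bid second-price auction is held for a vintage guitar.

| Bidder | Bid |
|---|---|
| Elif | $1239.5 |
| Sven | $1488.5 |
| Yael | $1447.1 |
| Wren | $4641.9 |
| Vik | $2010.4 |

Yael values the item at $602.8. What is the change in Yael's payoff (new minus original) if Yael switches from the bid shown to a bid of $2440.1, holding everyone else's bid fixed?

The highest bid among the other bidders is $4641.9; Yael's bid doesn't change that.
Original bid $1447.1: Yael is not highest (top rival bid is $4641.9); payoff $0.
Alternative bid $2440.1: Yael is not highest (top rival bid is $4641.9); payoff $0.
Change in payoff = $0 − ($0) = $0.

$0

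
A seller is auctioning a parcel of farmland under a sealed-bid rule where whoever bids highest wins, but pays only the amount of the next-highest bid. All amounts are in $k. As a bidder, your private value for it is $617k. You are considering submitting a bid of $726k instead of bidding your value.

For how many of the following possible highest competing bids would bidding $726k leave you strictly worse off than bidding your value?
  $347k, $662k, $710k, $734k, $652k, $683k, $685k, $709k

6

The deviation hurts exactly when the highest competing bid lies strictly between $617k and $726k — overbidding then wins at a price above your value.
$347k: below both → same outcome either way.
$662k: inside the interval → strictly worse (loss $45k).
$710k: inside the interval → strictly worse (loss $93k).
$734k: above both → same outcome either way.
$652k: inside the interval → strictly worse (loss $35k).
$683k: inside the interval → strictly worse (loss $66k).
$685k: inside the interval → strictly worse (loss $68k).
$709k: inside the interval → strictly worse (loss $92k).
Count: 6.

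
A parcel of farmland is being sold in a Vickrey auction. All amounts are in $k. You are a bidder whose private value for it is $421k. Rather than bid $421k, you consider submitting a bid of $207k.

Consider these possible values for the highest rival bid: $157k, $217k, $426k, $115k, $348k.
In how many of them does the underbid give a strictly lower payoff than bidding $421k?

The deviation hurts exactly when the highest competing bid lies strictly between $207k and $421k — underbidding then forfeits a profitable win.
$157k: below both → same outcome either way.
$217k: inside the interval → strictly worse (loss $204k).
$426k: above both → same outcome either way.
$115k: below both → same outcome either way.
$348k: inside the interval → strictly worse (loss $73k).
Count: 2.

2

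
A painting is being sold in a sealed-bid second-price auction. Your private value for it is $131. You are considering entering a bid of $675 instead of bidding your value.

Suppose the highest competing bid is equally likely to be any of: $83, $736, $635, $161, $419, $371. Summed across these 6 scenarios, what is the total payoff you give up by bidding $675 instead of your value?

The deviation costs you only when the competing bid falls strictly between $131 and $675; elsewhere both bids give the same outcome.
$83: outcomes coincide → loss $0.
$736: outcomes coincide → loss $0.
$635: truthful payoff $0, deviation payoff −$504 → loss $504.
$161: truthful payoff $0, deviation payoff −$30 → loss $30.
$419: truthful payoff $0, deviation payoff −$288 → loss $288.
$371: truthful payoff $0, deviation payoff −$240 → loss $240.
Total loss = $504 + $30 + $288 + $240 = $1062.
Truthful bidding weakly dominates here: raising your bid can only win items priced above your value, and lowering it can only forfeit items priced below.

$1062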